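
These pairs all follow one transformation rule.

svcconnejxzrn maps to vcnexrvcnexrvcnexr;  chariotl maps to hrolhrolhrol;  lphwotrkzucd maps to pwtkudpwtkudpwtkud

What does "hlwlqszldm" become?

Looking at the pairs, the operation is to keep every other character starting from the second (positions 2nd, 4th, 6th, ...), then write the whole string 3 times in a row.
For "hlwlqszldm", step one produces "llslm"; step two turns that into "llslmllslmllslm".

llslmllslmllslm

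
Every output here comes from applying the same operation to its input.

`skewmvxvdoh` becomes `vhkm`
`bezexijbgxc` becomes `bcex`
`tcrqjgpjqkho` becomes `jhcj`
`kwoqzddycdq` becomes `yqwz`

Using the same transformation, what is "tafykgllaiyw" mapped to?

The rule is to keep one character in every 3, starting at position 2 (positions 2nd, 5th, 8th, ...), then swap the front and back halves of the string.
Working it through for "tafykgllaiyw": intermediate "akly", final "lyak".

lyak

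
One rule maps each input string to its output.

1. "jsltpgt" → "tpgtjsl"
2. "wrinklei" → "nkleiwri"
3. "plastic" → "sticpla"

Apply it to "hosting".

The pattern: move the first 3 characters to the end (rotate left by 3).
So "hosting" becomes "tinghos".

tinghos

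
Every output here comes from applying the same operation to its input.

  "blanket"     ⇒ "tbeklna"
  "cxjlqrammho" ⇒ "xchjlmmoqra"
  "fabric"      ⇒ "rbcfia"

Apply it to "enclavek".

vceeklna

The transformation: sort the characters into alphabetical order, then swap the first and last characters.
On "enclavek" that produces "vceeklna".
(Check on "cxjlqrammho": → "achjlmmoqrx" → "xchjlmmoqra" ✓)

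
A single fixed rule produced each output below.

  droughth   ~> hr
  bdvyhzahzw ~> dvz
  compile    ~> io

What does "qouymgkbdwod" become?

dmqy

The rule is to sort the characters into alphabetical order, then keep one character in every 3, starting at position 3 (positions 3rd, 6th, 9th, ...).
Applying both steps to "qouymgkbdwod": "bddgkmooquwy", then "dmqy".
(Check on "compile": → "ceilmop" → "io" ✓)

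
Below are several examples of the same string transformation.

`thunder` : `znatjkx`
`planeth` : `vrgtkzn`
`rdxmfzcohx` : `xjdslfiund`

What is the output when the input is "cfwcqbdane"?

ilciwhjgtk

The transformation: shift every letter 6 places forward in the alphabet (wrapping around).
On "cfwcqbdane" that produces "ilciwhjgtk".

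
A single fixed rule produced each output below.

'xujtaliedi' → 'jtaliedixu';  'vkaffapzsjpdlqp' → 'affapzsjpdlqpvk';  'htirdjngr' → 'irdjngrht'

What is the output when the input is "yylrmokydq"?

What's happening: move the first 2 characters to the end (rotate left by 2).
For "yylrmokydq" the result is "lrmokydqyy".

lrmokydqyy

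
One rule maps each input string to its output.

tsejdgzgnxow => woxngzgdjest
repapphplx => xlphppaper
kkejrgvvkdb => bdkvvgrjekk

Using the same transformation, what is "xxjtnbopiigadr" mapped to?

rdagiipobntjxx

The transformation: reverse the string.
"xxjtnbopiigadr" → "rdagiipobntjxx".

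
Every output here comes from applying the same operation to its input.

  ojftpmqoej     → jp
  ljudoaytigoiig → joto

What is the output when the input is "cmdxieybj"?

Each output is the input with this applied: keep one character in every 3, starting at position 2 (positions 2nd, 5th, 8th, ...), then delete the last character.
Starting from "cmdxieybj": after the first operation, "mib"; after the second, "mi".
(Check on "ljudoaytigoiig": → "jotog" → "joto" ✓)

mi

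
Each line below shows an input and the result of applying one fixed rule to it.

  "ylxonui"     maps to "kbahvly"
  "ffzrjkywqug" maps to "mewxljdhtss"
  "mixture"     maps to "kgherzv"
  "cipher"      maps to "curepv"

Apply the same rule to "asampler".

Each output is the input with this applied: move the first 2 characters to the end (rotate left by 2), then shift every letter 13 places forward in the alphabet (wrapping around) — i.e. ROT13.
For "asampler", step one produces "ampleras"; step two turns that into "nzcyrenf".

nzcyrenf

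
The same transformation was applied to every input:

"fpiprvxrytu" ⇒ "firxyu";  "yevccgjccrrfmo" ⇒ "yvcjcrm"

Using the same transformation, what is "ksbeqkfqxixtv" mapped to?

Each output is the input with this applied: keep every other character starting from the first (positions 1st, 3rd, 5th, ...).
On "ksbeqkfqxixtv" that produces "kbqfxxv".

kbqfxxv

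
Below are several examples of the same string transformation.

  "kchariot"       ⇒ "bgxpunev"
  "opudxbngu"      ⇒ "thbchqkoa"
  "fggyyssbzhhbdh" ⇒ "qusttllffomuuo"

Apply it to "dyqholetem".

rzqldubyrg

Each output is the input with this applied: shift every letter 13 places forward in the alphabet (wrapping around) — i.e. ROT13, then move the last 2 characters to the front (rotate right by 2).
Starting from "dyqholetem": after the first operation, "qldubyrgrz"; after the second, "rzqldubyrg".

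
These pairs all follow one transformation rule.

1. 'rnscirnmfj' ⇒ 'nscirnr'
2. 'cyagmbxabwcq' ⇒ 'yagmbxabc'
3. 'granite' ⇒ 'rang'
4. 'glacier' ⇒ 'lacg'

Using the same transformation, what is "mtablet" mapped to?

tabm

The pattern: delete the last 3 characters, then move the first character to the end.
Applying both steps to "mtablet": "mtab", then "tabm".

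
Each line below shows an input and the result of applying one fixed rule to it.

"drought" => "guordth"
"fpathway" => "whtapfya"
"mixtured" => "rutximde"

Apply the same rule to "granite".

inarget

The rule is to move the last 2 characters to the front (rotate right by 2), then reverse the string.
On "granite": the first step gives "tegrani", and the second then gives "inarget".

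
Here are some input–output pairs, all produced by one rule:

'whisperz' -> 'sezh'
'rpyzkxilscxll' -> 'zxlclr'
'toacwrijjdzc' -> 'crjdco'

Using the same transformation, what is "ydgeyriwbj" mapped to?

The rule is to move the first 2 characters to the end (rotate left by 2), then keep every other character starting from the second (positions 2nd, 4th, 6th, ...).
"ydgeyriwbj" → "geyriwbjyd" → "erwjd".

erwjd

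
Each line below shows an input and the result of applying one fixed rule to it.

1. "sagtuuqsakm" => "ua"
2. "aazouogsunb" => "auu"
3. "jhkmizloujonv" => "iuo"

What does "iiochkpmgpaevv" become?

ioa

The transformation: keep every other character starting from the first (positions 1st, 3rd, 5th, ...), then keep only the vowels.
Working it through for "iiochkpmgpaevv": intermediate "iohpgav", final "ioa".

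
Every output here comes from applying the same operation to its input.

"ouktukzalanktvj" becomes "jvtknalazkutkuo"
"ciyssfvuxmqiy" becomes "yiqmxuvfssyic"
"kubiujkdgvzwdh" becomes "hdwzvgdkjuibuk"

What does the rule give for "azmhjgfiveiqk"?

kqievifgjhmza

Looking at the pairs, the operation is to reverse the string.
Applying that to "azmhjgfiveiqk" gives "kqievifgjhmza".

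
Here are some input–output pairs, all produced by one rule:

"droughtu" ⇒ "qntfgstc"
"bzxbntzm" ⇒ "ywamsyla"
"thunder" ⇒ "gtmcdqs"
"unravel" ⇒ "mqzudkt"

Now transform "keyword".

dxvnqcj

The rule is to shift every letter 1 place backward in the alphabet (wrapping around), then move the first character to the end.
So "keyword" becomes "dxvnqcj".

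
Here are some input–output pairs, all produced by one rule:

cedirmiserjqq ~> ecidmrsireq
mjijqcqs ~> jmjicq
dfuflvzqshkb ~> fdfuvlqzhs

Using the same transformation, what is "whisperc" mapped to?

Looking at the pairs, the operation is to swap each adjacent pair of characters (1↔2, 3↔4, ...), then delete the last 2 characters.
For "whisperc", step one produces "hwsiepcr"; step two turns that into "hwsiep".

hwsiep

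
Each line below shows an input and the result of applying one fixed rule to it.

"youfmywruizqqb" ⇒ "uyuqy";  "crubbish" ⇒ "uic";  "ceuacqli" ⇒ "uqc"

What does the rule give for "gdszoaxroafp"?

The transformation: move the first 2 characters to the end (rotate left by 2), then keep one character in every 3, starting at position 1 (positions 1st, 4th, 7th, ...).
So "gdszoaxroafp" becomes "saop".

saop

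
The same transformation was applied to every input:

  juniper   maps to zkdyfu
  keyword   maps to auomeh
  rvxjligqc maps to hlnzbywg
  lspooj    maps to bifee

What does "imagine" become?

What's happening: delete the last character, then shift every letter 10 places backward in the alphabet (wrapping around).
On "imagine": the first step gives "imagin", and the second then gives "ycqwyd".

ycqwyd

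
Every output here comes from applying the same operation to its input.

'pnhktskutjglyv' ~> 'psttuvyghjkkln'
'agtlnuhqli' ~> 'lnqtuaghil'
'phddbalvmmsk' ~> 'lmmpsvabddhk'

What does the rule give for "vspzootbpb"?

What's happening: sort the characters into alphabetical order, then swap the front and back halves of the string.
Doing the same to "vspzootbpb": "pstvzbboop".

pstvzbboop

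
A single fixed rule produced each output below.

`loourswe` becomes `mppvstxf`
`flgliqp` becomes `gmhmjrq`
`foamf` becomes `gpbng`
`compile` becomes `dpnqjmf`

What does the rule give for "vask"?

The rule is to shift every letter 1 place forward in the alphabet (wrapping around).
Applying that to "vask" gives "wbtl".

wbtl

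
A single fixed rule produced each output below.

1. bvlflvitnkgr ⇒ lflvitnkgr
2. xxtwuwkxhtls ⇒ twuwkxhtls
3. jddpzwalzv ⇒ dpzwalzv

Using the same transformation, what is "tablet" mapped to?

In each case the input is transformed by: delete the first 2 characters.
On "tablet" that produces "blet".

blet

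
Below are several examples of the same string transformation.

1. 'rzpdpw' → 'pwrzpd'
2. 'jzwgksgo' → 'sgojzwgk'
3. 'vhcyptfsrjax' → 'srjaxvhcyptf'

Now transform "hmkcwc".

Rule — move the first character to the end, then swap the front and back halves of the string.
For "hmkcwc", step one produces "mkcwch"; step two turns that into "wchmkc".
(Check on "jzwgksgo": → "zwgksgoj" → "sgojzwgk" ✓)

wchmkc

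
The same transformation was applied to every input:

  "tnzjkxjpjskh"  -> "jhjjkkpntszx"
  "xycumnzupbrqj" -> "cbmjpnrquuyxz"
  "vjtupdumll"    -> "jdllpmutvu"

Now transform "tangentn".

eangnntt

Each output is the input with this applied: sort the characters into alphabetical order, then swap each adjacent pair of characters (1↔2, 3↔4, ...).
"tangentn" → "aegnnntt" → "eangnntt".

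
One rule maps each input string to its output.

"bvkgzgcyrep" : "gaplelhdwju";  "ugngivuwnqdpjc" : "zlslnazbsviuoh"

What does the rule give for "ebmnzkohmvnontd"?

jgrseptmrastsyi

The pattern: shift every letter 5 places forward in the alphabet (wrapping around).
On "ebmnzkohmvnontd" that produces "jgrseptmrastsyi".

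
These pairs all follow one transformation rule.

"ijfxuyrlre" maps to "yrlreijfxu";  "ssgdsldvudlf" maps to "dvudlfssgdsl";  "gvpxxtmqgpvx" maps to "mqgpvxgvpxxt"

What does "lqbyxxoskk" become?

xoskklqbyx

Rule — swap the front and back halves of the string.
On "lqbyxxoskk" that produces "xoskklqbyx".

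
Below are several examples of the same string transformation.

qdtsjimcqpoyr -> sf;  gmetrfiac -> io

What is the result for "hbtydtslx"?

jd

The pattern: shift every letter 2 places forward in the alphabet (wrapping around), then keep only the first 2 characters.
"hbtydtslx" → "jd".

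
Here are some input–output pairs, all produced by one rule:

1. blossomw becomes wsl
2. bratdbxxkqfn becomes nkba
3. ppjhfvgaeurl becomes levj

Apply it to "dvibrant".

trv

The rule is to reverse the string, then keep one character in every 3, starting at position 1 (positions 1st, 4th, 7th, ...).
Applying both steps to "dvibrant": "tnarbivd", then "trv".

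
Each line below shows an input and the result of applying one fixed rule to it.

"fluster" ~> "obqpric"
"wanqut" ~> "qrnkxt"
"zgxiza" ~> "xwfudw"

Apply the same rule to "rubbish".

Looking at the pairs, the operation is to reverse the string, then shift every letter 3 places backward in the alphabet (wrapping around).
On "rubbish" that produces "epfyyro".

epfyyro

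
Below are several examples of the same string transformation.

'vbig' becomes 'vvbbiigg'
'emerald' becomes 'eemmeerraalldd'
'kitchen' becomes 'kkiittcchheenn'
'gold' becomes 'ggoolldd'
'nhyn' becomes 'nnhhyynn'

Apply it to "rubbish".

What's happening: double every character.
For "rubbish" the result is "rruubbbbiisshh".

rruubbbbiisshh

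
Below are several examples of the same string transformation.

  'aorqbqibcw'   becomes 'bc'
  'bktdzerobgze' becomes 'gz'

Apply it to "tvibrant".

an

Looking at the pairs, the operation is to move the last 3 characters to the front (rotate right by 3), then keep only the first 2 characters.
For "tvibrant", step one produces "anttvibr"; step two turns that into "an".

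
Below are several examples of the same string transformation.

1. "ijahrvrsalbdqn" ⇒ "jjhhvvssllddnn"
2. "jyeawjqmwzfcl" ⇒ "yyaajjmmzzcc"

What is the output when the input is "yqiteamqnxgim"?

qqttaaqqxxii

The pattern: keep every other character starting from the second (positions 2nd, 4th, 6th, ...), then double every character.
For "yqiteamqnxgim", step one produces "qtaqxi"; step two turns that into "qqttaaqqxxii".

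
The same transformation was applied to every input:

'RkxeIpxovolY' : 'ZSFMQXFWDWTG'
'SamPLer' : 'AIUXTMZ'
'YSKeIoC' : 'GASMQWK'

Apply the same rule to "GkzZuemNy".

OSHHCMUVG

In each case the input is transformed by: shift every letter 8 places forward in the alphabet (wrapping around), then convert every letter to uppercase.
Working it through for "GkzZuemNy": intermediate "OshHcmuVg", final "OSHHCMUVG".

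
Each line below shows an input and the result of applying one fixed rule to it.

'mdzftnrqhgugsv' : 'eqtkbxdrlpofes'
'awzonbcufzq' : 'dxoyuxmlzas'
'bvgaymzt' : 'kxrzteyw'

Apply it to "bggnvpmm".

nkkzeelt

The transformation: shift every letter 2 places backward in the alphabet (wrapping around), then move the last 3 characters to the front (rotate right by 3).
For "bggnvpmm" the result is "nkkzeelt".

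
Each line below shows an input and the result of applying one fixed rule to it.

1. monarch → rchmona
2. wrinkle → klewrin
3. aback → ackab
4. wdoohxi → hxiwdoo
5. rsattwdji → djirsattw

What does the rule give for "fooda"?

The rule is to move the last 3 characters to the front (rotate right by 3).
For "fooda" the result is "odafo".

odafo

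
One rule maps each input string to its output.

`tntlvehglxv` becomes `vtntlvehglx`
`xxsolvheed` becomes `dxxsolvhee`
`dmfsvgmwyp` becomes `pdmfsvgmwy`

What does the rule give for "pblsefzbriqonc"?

Rule — move the last character to the front.
On "pblsefzbriqonc" that produces "cpblsefzbriqon".

cpblsefzbriqon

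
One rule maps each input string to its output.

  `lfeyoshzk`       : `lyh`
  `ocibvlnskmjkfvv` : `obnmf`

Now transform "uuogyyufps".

The rule is to keep one character in every 3, starting at position 1 (positions 1st, 4th, 7th, ...).
"uuogyyufps" → "ugus".

ugus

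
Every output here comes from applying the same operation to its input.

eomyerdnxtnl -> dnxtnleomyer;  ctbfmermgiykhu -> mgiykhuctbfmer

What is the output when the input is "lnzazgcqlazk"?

cqlazklnzazg

Each output is the input with this applied: swap the front and back halves of the string.
"lnzazgcqlazk" → "cqlazklnzazg".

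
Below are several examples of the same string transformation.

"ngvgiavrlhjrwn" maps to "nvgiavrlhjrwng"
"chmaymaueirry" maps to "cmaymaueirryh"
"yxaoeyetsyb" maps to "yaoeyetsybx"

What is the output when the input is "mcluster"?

The transformation: move the first character to the end, then swap the first and last characters.
Applying both steps to "mcluster": "clusterm", then "mlusterc".

mlusterc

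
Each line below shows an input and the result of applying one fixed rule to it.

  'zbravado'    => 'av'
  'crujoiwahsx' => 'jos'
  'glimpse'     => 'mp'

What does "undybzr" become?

What's happening: swap each adjacent pair of characters (1↔2, 3↔4, ...), then keep one character in every 3, starting at position 3 (positions 3rd, 6th, 9th, ...).
On "undybzr": the first step gives "nuydzbr", and the second then gives "yb".

yb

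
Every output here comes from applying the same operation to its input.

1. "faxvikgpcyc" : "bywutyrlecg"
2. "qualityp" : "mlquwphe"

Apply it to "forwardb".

bxkznnsw

Looking at the pairs, the operation is to take characters alternately from the front and the back (1st, last, 2nd, 2nd-last, ...), then shift every letter 4 places backward in the alphabet (wrapping around).
Working it through for "forwardb": intermediate "fbodrrwa", final "bxkznnsw".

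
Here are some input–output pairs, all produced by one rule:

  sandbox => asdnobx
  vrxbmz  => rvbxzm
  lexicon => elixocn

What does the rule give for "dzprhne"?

Looking at the pairs, the operation is to swap each adjacent pair of characters (1↔2, 3↔4, ...).
Applying that to "dzprhne" gives "zdrpnhe".

zdrpnhe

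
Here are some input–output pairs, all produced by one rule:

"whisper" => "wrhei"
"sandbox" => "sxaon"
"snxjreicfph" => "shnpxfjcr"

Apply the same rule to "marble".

What's happening: take characters alternately from the front and the back (1st, last, 2nd, 2nd-last, ...), then delete the last 2 characters.
"marble" → "mealrb" → "meal".

meal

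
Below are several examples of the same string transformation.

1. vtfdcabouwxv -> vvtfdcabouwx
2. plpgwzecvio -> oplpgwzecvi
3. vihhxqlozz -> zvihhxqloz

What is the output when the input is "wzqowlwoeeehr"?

rwzqowlwoeeeh

Rule — move the last character to the front.
So "wzqowlwoeeehr" becomes "rwzqowlwoeeeh".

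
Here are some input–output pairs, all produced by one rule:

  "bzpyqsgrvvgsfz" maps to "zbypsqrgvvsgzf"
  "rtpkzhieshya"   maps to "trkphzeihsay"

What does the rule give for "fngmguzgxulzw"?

nfmguggzuxzlw

In each case the input is transformed by: swap each adjacent pair of characters (1↔2, 3↔4, ...).
On "fngmguzgxulzw" that produces "nfmguggzuxzlw".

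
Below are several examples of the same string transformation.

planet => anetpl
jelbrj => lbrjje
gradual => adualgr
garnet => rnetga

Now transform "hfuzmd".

uzmdhf

The pattern: move the first 2 characters to the end (rotate left by 2).
On "hfuzmd" that produces "uzmdhf".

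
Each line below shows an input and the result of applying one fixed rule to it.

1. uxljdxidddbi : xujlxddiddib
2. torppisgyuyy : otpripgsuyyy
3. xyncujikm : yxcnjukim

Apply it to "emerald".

merelad

Each output is the input with this applied: swap each adjacent pair of characters (1↔2, 3↔4, ...).
So "emerald" becomes "merelad".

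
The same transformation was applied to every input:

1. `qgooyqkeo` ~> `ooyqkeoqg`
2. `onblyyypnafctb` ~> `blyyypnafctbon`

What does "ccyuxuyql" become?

yuxuyqlcc

The rule is to move the first 2 characters to the end (rotate left by 2).
"ccyuxuyql" → "yuxuyqlcc".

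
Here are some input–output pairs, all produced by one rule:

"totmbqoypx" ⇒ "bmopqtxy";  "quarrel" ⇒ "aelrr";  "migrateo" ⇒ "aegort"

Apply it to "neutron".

nortu

What's happening: delete the first 2 characters, then sort the characters into alphabetical order.
On "neutron" that produces "nortu".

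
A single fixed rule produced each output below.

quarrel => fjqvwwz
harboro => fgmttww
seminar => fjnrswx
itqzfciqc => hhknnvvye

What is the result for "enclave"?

fhjjqsa

Rule — sort the characters into alphabetical order, then shift every letter 5 places forward in the alphabet (wrapping around).
On "enclave": the first step gives "aceelnv", and the second then gives "fhjjqsa".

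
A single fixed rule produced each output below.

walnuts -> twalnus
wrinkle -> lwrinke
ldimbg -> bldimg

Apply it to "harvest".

Looking at the pairs, the operation is to move the last character to the front, then swap the first and last characters.
Applying both steps to "harvest": "tharves", then "sharvet".

sharvet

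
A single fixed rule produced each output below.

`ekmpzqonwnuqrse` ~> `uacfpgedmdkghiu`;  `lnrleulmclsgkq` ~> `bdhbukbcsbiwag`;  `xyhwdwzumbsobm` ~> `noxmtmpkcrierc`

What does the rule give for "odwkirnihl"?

Rule — shift every letter 10 places backward in the alphabet (wrapping around).
Doing the same to "odwkirnihl": "etmayhdyxb".

etmayhdyxb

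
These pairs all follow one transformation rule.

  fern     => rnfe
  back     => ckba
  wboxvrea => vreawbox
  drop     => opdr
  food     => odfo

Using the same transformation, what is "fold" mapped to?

In each case the input is transformed by: swap the front and back halves of the string.
For "fold" the result is "ldfo".

ldfo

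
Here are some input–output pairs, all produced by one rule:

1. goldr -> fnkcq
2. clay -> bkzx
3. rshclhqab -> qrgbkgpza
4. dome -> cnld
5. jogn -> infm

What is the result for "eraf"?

dqze

Rule — shift every letter 1 place backward in the alphabet (wrapping around).
On "eraf" that produces "dqze".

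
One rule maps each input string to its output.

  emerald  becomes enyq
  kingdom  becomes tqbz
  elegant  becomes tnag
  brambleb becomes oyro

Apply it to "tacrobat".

bong

In each case the input is transformed by: shift every letter 13 places forward in the alphabet (wrapping around) — i.e. ROT13, then keep only the last 4 characters.
"tacrobat" → "gnpebong" → "bong".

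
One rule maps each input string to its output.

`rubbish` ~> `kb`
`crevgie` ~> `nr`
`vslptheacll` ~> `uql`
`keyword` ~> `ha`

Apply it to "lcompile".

xr

The pattern: keep one character in every 3, starting at position 3 (positions 3rd, 6th, 9th, ...), then shift every letter 9 places forward in the alphabet (wrapping around).
"lcompile" → "oi" → "xr".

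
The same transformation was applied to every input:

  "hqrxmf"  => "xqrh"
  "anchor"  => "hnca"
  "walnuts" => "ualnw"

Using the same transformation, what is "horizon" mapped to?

The rule is to delete the last 2 characters, then swap the first and last characters.
Working it through for "horizon": intermediate "horiz", final "zorih".

zorih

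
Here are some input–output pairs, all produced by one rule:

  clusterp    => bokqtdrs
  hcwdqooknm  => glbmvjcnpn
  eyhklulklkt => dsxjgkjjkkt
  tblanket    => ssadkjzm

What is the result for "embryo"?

dnlxaq

Each output is the input with this applied: take characters alternately from the front and the back (1st, last, 2nd, 2nd-last, ...), then shift every letter 1 place backward in the alphabet (wrapping around).
Working it through for "embryo": intermediate "eomybr", final "dnlxaq".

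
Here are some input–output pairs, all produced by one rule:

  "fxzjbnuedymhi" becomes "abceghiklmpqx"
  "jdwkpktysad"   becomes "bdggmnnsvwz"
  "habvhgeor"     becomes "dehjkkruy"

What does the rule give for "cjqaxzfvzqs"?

accdfimttvy

In each case the input is transformed by: shift every letter 3 places forward in the alphabet (wrapping around), then sort the characters into alphabetical order.
For "cjqaxzfvzqs" the result is "accdfimttvy".
(Check on "habvhgeor": → "kdeykjhru" → "dehjkkruy" ✓)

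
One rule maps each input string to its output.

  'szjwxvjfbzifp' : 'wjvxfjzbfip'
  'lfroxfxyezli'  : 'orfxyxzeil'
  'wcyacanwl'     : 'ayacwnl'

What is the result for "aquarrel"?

aurrle

In each case the input is transformed by: delete the first 2 characters, then swap each adjacent pair of characters (1↔2, 3↔4, ...).
Applying both steps to "aquarrel": "uarrel", then "aurrle".
(Check on "szjwxvjfbzifp": → "jwxvjfbzifp" → "wjvxfjzbfip" ✓)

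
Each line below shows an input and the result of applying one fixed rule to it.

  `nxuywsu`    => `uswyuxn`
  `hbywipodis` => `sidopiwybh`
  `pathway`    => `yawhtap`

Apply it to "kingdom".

modgnik

The transformation: reverse the string.
Applying that to "kingdom" gives "modgnik".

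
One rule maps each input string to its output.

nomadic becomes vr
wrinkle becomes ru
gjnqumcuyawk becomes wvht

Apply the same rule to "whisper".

rn

In each case the input is transformed by: shift every letter 9 places forward in the alphabet (wrapping around), then keep one character in every 3, starting at position 3 (positions 3rd, 6th, 9th, ...).
Working it through for "whisper": intermediate "fqrbyna", final "rn".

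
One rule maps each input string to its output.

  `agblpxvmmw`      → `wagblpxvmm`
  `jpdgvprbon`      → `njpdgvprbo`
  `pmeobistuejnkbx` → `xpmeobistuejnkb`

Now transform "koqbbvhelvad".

dkoqbbvhelva

Rule — move the last character to the front.
"koqbbvhelvad" → "dkoqbbvhelva".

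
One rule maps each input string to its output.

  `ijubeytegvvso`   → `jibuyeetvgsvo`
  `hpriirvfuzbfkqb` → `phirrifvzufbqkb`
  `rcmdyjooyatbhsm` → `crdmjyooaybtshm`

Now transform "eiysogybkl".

Looking at the pairs, the operation is to swap each adjacent pair of characters (1↔2, 3↔4, ...).
For "eiysogybkl" the result is "iesygobylk".

iesygobylk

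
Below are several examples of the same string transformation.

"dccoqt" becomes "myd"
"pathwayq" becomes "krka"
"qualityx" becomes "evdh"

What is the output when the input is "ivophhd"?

Rule — shift every letter 10 places forward in the alphabet (wrapping around), then keep every other character starting from the second (positions 2nd, 4th, 6th, ...).
On "ivophhd": the first step gives "sfyzrrn", and the second then gives "fzr".
(Check on "pathwayq": → "zkdrgkia" → "krka" ✓)

fzr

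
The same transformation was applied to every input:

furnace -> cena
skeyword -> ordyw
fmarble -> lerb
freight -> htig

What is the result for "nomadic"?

Rule — delete the first 3 characters, then move the first 2 characters to the end (rotate left by 2).
"nomadic" → "adic" → "icad".

icad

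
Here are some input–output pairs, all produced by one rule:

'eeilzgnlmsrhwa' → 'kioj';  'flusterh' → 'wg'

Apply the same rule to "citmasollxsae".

The transformation: shift every letter 2 places forward in the alphabet (wrapping around), then keep one character in every 3, starting at position 3 (positions 3rd, 6th, 9th, ...).
On "citmasollxsae": the first step gives "ekvocuqnnzucg", and the second then gives "vunc".

vunc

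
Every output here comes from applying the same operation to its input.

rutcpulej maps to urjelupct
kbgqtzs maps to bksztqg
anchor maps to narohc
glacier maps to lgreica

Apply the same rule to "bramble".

rbelbma

The rule is to reverse the string, then move the last 2 characters to the front (rotate right by 2).
"bramble" → "elbmarb" → "rbelbma".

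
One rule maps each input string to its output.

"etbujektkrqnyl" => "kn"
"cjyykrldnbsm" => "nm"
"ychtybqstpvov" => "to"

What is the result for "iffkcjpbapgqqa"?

Rule — keep one character in every 3, starting at position 3 (positions 3rd, 6th, 9th, ...), then delete the first 2 characters.
For "iffkcjpbapgqqa", step one produces "fjaq"; step two turns that into "aq".

aq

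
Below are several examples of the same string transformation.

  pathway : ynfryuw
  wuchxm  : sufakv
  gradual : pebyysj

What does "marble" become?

In each case the input is transformed by: swap each adjacent pair of characters (1↔2, 3↔4, ...), then shift every letter 2 places backward in the alphabet (wrapping around).
Starting from "marble": after the first operation, "ambrel"; after the second, "ykzpcj".

ykzpcj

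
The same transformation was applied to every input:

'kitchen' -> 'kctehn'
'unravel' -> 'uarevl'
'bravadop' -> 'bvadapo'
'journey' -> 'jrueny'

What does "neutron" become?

ntuorn

What's happening: swap each adjacent pair of characters (1↔2, 3↔4, ...), then delete the first character.
On "neutron": the first step gives "entuorn", and the second then gives "ntuorn".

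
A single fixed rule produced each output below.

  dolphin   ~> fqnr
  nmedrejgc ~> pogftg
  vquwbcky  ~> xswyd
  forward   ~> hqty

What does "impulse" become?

The pattern: shift every letter 2 places forward in the alphabet (wrapping around), then delete the last 3 characters.
Doing the same to "impulse": "korw".
(Check on "vquwbcky": → "xswydema" → "xswyd" ✓)

korw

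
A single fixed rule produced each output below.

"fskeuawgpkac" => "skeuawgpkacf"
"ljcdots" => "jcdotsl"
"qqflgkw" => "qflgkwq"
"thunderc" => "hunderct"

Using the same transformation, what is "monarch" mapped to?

onarchm

The transformation: move the first character to the end.
So "monarch" becomes "onarchm".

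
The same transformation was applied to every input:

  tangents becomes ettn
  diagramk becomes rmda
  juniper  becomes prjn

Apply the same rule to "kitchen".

hnkt

What's happening: keep every other character starting from the first (positions 1st, 3rd, 5th, ...), then move the last 2 characters to the front (rotate right by 2).
For "kitchen" the result is "hnkt".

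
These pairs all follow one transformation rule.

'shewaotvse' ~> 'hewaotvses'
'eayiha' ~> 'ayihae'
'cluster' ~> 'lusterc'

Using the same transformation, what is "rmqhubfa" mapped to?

mqhubfar

Rule — move the first character to the end.
For "rmqhubfa" the result is "mqhubfar".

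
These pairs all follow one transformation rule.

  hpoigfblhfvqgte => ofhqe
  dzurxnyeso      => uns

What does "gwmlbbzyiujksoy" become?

mbiky

What's happening: keep one character in every 3, starting at position 3 (positions 3rd, 6th, 9th, ...).
On "gwmlbbzyiujksoy" that produces "mbiky".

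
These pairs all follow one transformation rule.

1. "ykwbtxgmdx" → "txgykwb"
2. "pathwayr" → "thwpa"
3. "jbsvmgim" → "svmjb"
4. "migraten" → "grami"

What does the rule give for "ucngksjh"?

The pattern: delete the last 3 characters, then move the last 3 characters to the front (rotate right by 3).
Starting from "ucngksjh": after the first operation, "ucngk"; after the second, "ngkuc".

ngkuc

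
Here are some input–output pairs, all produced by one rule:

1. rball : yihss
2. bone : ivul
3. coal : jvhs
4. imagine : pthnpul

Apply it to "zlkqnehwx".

Each output is the input with this applied: shift every letter 7 places forward in the alphabet (wrapping around).
"zlkqnehwx" → "gsrxulode".

gsrxulode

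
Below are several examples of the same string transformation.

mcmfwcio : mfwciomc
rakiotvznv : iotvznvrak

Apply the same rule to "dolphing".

lphingdo

Rule — move the last 2 characters to the front (rotate right by 2), then swap the front and back halves of the string.
"dolphing" → "ngdolphi" → "lphingdo".
(Check on "rakiotvznv": → "nvrakiotvz" → "iotvznvrak" ✓)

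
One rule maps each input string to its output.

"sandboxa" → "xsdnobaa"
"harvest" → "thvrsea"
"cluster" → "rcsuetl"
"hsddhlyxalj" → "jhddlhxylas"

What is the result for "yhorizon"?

oyrozinh

In each case the input is transformed by: swap each adjacent pair of characters (1↔2, 3↔4, ...), then swap the first and last characters.
"yhorizon" → "hyrozino" → "oyrozinh".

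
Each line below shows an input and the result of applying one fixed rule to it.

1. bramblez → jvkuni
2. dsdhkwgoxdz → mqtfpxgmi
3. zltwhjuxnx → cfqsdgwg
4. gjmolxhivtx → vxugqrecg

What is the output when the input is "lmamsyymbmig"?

jvbhhvkvrp

In each case the input is transformed by: delete the first 2 characters, then shift every letter 9 places forward in the alphabet (wrapping around).
On "lmamsyymbmig" that produces "jvbhhvkvrp".
(Check on "bramblez": → "amblez" → "jvkuni" ✓)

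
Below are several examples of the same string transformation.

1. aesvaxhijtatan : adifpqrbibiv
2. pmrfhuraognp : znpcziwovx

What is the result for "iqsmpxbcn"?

In each case the input is transformed by: delete the first 2 characters, then shift every letter 8 places forward in the alphabet (wrapping around).
Applying both steps to "iqsmpxbcn": "smpxbcn", then "auxfjkv".

auxfjkv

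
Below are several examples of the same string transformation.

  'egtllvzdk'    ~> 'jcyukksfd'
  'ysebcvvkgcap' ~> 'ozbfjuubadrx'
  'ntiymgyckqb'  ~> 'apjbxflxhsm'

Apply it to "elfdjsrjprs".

Rule — reverse the string, then shift every letter 1 place backward in the alphabet (wrapping around).
Starting from "elfdjsrjprs": after the first operation, "srpjrsjdfle"; after the second, "rqoiqricekd".

rqoiqricekd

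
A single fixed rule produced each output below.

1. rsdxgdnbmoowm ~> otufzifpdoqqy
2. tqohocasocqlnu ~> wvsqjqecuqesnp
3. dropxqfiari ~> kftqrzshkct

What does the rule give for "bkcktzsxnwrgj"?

ldmemvbuzpyti

The pattern: move the last character to the front, then shift every letter 2 places forward in the alphabet (wrapping around).
For "bkcktzsxnwrgj", step one produces "jbkcktzsxnwrg"; step two turns that into "ldmemvbuzpyti".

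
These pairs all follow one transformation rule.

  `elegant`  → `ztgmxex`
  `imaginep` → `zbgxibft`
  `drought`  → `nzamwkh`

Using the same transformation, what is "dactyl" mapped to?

mrewtv

The rule is to move the first 3 characters to the end (rotate left by 3), then shift every letter 7 places backward in the alphabet (wrapping around).
Applying both steps to "dactyl": "tyldac", then "mrewtv".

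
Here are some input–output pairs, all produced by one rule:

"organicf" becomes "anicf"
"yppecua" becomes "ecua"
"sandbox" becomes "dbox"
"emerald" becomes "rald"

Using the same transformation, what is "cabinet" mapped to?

Rule — delete the first 3 characters.
"cabinet" → "inet".

inet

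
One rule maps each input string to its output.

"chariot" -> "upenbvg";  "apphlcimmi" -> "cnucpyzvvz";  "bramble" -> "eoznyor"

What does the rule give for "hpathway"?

In each case the input is transformed by: shift every letter 13 places forward in the alphabet (wrapping around) — i.e. ROT13, then swap each adjacent pair of characters (1↔2, 3↔4, ...).
On "hpathway": the first step gives "ucngujnl", and the second then gives "cugnjuln".

cugnjuln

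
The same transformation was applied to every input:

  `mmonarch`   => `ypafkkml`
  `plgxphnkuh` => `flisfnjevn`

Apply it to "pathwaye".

uywcnyrf

Looking at the pairs, the operation is to swap the front and back halves of the string, then shift every letter 2 places backward in the alphabet (wrapping around).
Working it through for "pathwaye": intermediate "wayepath", final "uywcnyrf".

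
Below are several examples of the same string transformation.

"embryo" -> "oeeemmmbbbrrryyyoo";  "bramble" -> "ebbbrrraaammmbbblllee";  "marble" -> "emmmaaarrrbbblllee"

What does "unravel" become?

The rule is to repeat every character 3 times, then move the last character to the front.
Starting from "unravel": after the first operation, "uuunnnrrraaavvveeelll"; after the second, "luuunnnrrraaavvveeell".

luuunnnrrraaavvveeell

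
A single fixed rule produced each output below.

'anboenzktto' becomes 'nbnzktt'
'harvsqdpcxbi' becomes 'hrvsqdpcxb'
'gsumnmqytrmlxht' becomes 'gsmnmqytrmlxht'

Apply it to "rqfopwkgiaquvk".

The pattern: remove every vowel.
Doing the same to "rqfopwkgiaquvk": "rqfpwkgqvk".

rqfpwkgqvk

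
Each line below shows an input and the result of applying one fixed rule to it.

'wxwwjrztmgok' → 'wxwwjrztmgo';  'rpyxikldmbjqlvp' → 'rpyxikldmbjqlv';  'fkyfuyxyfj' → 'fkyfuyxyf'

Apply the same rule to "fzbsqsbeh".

The rule is to delete the last character.
On "fzbsqsbeh" that produces "fzbsqsbe".

fzbsqsbe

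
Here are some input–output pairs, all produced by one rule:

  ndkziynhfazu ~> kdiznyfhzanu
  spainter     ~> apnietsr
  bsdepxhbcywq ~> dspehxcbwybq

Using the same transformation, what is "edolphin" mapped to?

The transformation: move the first character to the end, then swap each adjacent pair of characters (1↔2, 3↔4, ...).
Working it through for "edolphin": intermediate "dolphine", final "odplihen".

odplihen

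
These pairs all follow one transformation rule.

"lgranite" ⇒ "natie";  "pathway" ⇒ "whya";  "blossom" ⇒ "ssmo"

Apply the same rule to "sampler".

lpre

Each output is the input with this applied: delete the first 3 characters, then swap each adjacent pair of characters (1↔2, 3↔4, ...).
On "sampler" that produces "lpre".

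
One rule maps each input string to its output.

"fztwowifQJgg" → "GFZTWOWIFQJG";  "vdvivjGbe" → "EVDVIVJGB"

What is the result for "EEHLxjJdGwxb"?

The rule is to move the last character to the front, then convert every letter to uppercase.
Applying that to "EEHLxjJdGwxb" gives "BEEHLXJJDGWX".

BEEHLXJJDGWX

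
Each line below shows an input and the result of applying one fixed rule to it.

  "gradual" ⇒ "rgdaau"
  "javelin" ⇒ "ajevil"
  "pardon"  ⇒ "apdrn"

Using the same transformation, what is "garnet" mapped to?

Each output is the input with this applied: swap each adjacent pair of characters (1↔2, 3↔4, ...), then delete the last character.
On "garnet": the first step gives "agnrte", and the second then gives "agnrt".

agnrt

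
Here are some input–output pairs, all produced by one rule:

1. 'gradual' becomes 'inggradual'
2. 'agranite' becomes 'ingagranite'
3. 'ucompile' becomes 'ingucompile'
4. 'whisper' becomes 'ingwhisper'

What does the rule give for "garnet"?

inggarnet

In each case the input is transformed by: prepend "ing".
"garnet" → "inggarnet".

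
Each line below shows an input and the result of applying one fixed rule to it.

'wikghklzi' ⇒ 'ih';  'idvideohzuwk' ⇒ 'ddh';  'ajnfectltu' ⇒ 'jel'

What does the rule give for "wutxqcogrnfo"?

Rule — delete the last 2 characters, then keep one character in every 3, starting at position 2 (positions 2nd, 5th, 8th, ...).
"wutxqcogrnfo" → "wutxqcogrn" → "uqg".

uqg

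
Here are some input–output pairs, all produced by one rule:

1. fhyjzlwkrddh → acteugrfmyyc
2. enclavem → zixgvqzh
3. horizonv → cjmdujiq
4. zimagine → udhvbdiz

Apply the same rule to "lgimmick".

gbdhhdxf

The rule is to shift every letter 5 places backward in the alphabet (wrapping around).
So "lgimmick" becomes "gbdhhdxf".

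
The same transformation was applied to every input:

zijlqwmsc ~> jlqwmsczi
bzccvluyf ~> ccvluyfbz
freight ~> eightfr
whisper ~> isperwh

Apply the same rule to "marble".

Each output is the input with this applied: move the first 2 characters to the end (rotate left by 2).
For "marble" the result is "rblema".

rblema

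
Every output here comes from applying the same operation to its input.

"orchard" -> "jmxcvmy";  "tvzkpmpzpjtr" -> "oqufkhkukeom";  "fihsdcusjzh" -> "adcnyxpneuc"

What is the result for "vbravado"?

In each case the input is transformed by: shift every letter 5 places backward in the alphabet (wrapping around).
"vbravado" → "qwmvqvyj".

qwmvqvyj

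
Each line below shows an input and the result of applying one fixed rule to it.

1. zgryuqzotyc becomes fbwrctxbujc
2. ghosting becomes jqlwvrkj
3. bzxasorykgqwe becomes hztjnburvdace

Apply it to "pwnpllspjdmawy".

bzdpgmsvoosqzs

Each output is the input with this applied: shift every letter 3 places forward in the alphabet (wrapping around), then reverse the string.
Applying both steps to "pwnpllspjdmawy": "szqsoovsmgpdzb", then "bzdpgmsvoosqzs".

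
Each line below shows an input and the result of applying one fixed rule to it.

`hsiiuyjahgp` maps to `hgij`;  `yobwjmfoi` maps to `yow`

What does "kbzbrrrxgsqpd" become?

kpbgr

The pattern: take characters alternately from the front and the back (1st, last, 2nd, 2nd-last, ...), then keep one character in every 3, starting at position 1 (positions 1st, 4th, 7th, ...).
Starting from "kbzbrrrxgsqpd": after the first operation, "kdbpzqbsrgrxr"; after the second, "kpbgr".
(Check on "yobwjmfoi": → "yioobfwmj" → "yow" ✓)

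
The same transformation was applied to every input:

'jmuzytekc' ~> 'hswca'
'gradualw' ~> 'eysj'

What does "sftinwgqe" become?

qrlec

The pattern: keep every other character starting from the first (positions 1st, 3rd, 5th, ...), then shift every letter 2 places backward in the alphabet (wrapping around).
On "sftinwgqe" that produces "qrlec".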